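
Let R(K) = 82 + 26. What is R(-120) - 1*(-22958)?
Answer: 23066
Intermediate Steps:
R(K) = 108
R(-120) - 1*(-22958) = 108 - 1*(-22958) = 108 + 22958 = 23066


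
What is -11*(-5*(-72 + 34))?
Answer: -2090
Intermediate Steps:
-11*(-5*(-72 + 34)) = -11*(-5*(-38)) = -11*190 = -1*2090 = -2090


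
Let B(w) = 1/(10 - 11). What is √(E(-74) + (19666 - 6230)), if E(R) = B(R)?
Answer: √13435 ≈ 115.91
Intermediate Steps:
B(w) = -1 (B(w) = 1/(-1) = -1)
E(R) = -1
√(E(-74) + (19666 - 6230)) = √(-1 + (19666 - 6230)) = √(-1 + 13436) = √13435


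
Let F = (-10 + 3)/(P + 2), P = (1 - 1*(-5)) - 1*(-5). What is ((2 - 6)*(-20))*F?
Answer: -560/13 ≈ -43.077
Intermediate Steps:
P = 11 (P = (1 + 5) + 5 = 6 + 5 = 11)
F = -7/13 (F = (-10 + 3)/(11 + 2) = -7/13 ≈ -0.53846)
((2 - 6)*(-20))*F = ((2 - 6)*(-20))*(-7/13) = -4*(-20)*(-7/13) = 80*(-7/13) = -560/13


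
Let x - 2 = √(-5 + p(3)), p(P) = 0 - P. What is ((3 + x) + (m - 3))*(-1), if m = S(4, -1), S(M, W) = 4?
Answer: -6 - 2*I*√2 ≈ -6.0 - 2.8284*I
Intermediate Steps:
p(P) = -P
m = 4
x = 2 + 2*I*√2 (x = 2 + √(-5 - 1*3) = 2 + √(-5 - 3) = 2 + √(-8) = 2 + 2*I*√2 ≈ 2.0 + 2.8284*I)
((3 + x) + (m - 3))*(-1) = ((3 + (2 + 2*I*√2)) + (4 - 3))*(-1) = ((5 + 2*I*√2) + 1)*(-1) = (6 + 2*I*√2)*(-1) = -6 - 2*I*√2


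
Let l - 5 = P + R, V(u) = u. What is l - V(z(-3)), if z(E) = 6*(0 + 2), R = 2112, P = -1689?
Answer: 416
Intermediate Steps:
z(E) = 12 (z(E) = 6*2 = 12)
l = 428 (l = 5 + (-1689 + 2112) = 5 + 423 = 428)
l - V(z(-3)) = 428 - 1*12 = 428 - 12 = 416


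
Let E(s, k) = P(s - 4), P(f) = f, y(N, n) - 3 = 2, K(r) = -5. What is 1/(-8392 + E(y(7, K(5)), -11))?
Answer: -1/8391 ≈ -0.00011918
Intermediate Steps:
y(N, n) = 5 (y(N, n) = 3 + 2 = 5)
E(s, k) = -4 + s (E(s, k) = s - 4 = -4 + s)
1/(-8392 + E(y(7, K(5)), -11)) = 1/(-8392 + (-4 + 5)) = 1/(-8392 + 1) = 1/(-8391) = -1/8391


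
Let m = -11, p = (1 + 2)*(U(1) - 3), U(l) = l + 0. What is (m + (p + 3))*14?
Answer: -196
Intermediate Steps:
U(l) = l
p = -6 (p = (1 + 2)*(1 - 3) = 3*(-2) = -6)
(m + (p + 3))*14 = (-11 + (-6 + 3))*14 = (-11 - 3)*14 = -14*14 = -196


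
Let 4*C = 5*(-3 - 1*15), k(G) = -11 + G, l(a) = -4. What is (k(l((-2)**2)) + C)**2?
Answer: 5625/4 ≈ 1406.3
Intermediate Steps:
C = -45/2 (C = (5*(-3 - 1*15))/4 = (5*(-3 - 15))/4 = (5*(-18))/4 = (1/4)*(-90) = -45/2 ≈ -22.500)
(k(l((-2)**2)) + C)**2 = ((-11 - 4) - 45/2)**2 = (-15 - 45/2)**2 = (-75/2)**2 = 5625/4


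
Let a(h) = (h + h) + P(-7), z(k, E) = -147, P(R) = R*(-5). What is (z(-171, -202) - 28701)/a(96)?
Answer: -28848/227 ≈ -127.08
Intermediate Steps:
P(R) = -5*R
a(h) = 35 + 2*h (a(h) = (h + h) - 5*(-7) = 2*h + 35 = 35 + 2*h)
(z(-171, -202) - 28701)/a(96) = (-147 - 28701)/(35 + 2*96) = -28848/(35 + 192) = -28848/227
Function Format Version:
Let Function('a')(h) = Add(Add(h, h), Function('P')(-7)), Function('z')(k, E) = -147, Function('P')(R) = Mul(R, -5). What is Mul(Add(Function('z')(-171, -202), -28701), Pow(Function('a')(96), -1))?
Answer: Rational(-28848, 227) ≈ -127.08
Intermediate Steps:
Function('P')(R) = Mul(-5, R)
Function('a')(h) = Add(35, Mul(2, h)) (Function('a')(h) = Add(Add(h, h), Mul(-5, -7)) = Add(Mul(2, h), 35) = Add(35, Mul(2, h)))
Mul(Add(Function('z')(-171, -202), -28701), Pow(Function('a')(96), -1)) = Mul(Add(-147, -28701), Pow(Add(35, Mul(2, 96)), -1)) = Mul(-28848, Pow(Add(35, 192), -1)) = Mul(-28848, Pow(227, -1)) = Mul(-28848, Rational(1, 227)) = Rational(-28848, 227)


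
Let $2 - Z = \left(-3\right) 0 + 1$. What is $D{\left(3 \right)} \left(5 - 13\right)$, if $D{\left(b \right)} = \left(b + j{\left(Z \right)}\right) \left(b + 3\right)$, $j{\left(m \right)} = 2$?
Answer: $-240$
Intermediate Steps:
$Z = 1$ ($Z = 2 - \left(\left(-3\right) 0 + 1\right) = 2 - \left(0 + 1\right) = 2 - 1 = 1$)
$D{\left(b \right)} = \left(2 + b\right) \left(3 + b\right)$ ($D{\left(b \right)} = \left(b + 2\right) \left(b + 3\right) = \left(2 + b\right) \left(3 + b\right)$)
$D{\left(3 \right)} \left(5 - 13\right) = \left(6 + 3^{2} + 5 \cdot 3\right) \left(5 - 13\right) = \left(6 + 9 + 15\right) \left(-8\right) = 30 \left(-8\right) = -240$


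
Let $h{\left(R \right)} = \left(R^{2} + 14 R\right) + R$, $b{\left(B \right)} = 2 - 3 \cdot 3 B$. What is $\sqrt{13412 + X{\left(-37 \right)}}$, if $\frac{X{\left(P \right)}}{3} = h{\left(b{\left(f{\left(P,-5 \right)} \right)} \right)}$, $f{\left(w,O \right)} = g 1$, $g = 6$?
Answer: $4 \sqrt{1199} \approx 138.51$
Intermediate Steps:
$f{\left(w,O \right)} = 6$ ($f{\left(w,O \right)} = 6 \cdot 1 = 6$)
$b{\left(B \right)} = 2 - 9 B$
$h{\left(R \right)} = R^{2} + 15 R$
$X{\left(P \right)} = 5772$ ($X{\left(P \right)} = 3 \left(2 - 54\right) \left(15 + \left(2 - 54\right)\right) = 3 \left(- 52 \left(15 - 52\right)\right) = 3 \left(\left(-52\right) \left(-37\right)\right) = 3 \cdot 1924 = 5772$)
$\sqrt{13412 + X{\left(-37 \right)}} = \sqrt{13412 + 5772} = \sqrt{19184} = 4 \sqrt{1199}$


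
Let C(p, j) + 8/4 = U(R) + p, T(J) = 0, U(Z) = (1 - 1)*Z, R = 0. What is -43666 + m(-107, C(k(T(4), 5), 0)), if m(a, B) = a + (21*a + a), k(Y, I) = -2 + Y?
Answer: -46127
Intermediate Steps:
U(Z) = 0 (U(Z) = 0*Z = 0)
C(p, j) = -2 + p (C(p, j) = -2 + (0 + p) = -2 + p)
m(a, B) = 23*a (m(a, B) = a + 22*a = 23*a)
-43666 + m(-107, C(k(T(4), 5), 0)) = -43666 + 23*(-107) = -43666 - 2461 = -46127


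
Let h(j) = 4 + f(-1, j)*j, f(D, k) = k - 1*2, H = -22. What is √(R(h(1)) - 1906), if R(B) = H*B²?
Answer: 2*I*√526 ≈ 45.869*I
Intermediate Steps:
f(D, k) = -2 + k (f(D, k) = k - 2 = -2 + k)
h(j) = 4 + j*(-2 + j) (h(j) = 4 + (-2 + j)*j = 4 + j*(-2 + j))
R(B) = -22*B²
√(R(h(1)) - 1906) = √(-22*(4 + 1*(-2 + 1))² - 1906) = √(-22*(4 + 1*(-1))² - 1906) = √(-22*(4 - 1)² - 1906) = √(-22*3² - 1906) = √(-22*9 - 1906) = √(-198 - 1906) = √(-2104) = 2*I*√526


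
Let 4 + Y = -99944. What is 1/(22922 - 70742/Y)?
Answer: 49974/1145539399 ≈ 4.3625e-5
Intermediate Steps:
Y = -99948 (Y = -4 - 99944 = -99948)
1/(22922 - 70742/Y) = 1/(22922 - 70742/(-99948)) = 1/(22922 - 70742*(-1/99948)) = 1/(22922 + 35371/49974) = 1/(1145539399/49974) = 49974/1145539399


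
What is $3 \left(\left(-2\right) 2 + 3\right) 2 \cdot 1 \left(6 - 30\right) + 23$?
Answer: $167$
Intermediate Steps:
$3 \left(\left(-2\right) 2 + 3\right) 2 \cdot 1 \left(6 - 30\right) + 23 = 3 \left(-4 + 3\right) 2 \left(-24\right) + 23 = 3 \left(-1\right) 2 \left(-24\right) + 23 = \left(-3\right) 2 \left(-24\right) + 23 = \left(-6\right) \left(-24\right) + 23 = 144 + 23 = 167$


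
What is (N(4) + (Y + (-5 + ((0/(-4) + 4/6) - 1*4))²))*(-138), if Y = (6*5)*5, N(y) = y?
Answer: -92506/3 ≈ -30835.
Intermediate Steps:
Y = 150 (Y = 30*5 = 150)
(N(4) + (Y + (-5 + ((0/(-4) + 4/6) - 1*4))²))*(-138) = (4 + (150 + (-5 + ((0/(-4) + 4/6) - 1*4))²))*(-138) = (4 + (150 + (-5 + ((0*(-¼) + 4*(⅙)) - 4))²))*(-138) = (4 + (150 + (-5 + ((0 + ⅔) - 4))²))*(-138) = (4 + (150 + (-5 + (⅔ - 4))²))*(-138) = (4 + (150 + (-5 - 10/3)²))*(-138) = (4 + (150 + (-25/3)²))*(-138) = (4 + (150 + 625/9))*(-138) = (4 + 1975/9)*(-138) = (2011/9)*(-138) = -92506/3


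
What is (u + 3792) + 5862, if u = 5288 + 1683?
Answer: 16625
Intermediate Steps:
u = 6971
(u + 3792) + 5862 = (6971 + 3792) + 5862 = 10763 + 5862 = 16625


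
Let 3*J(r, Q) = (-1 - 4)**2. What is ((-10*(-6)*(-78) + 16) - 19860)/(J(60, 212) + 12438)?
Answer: -73572/37339 ≈ -1.9704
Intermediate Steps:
J(r, Q) = 25/3 (J(r, Q) = (-1 - 4)**2/3 = (1/3)*(-5)**2 = (1/3)*25 = 25/3)
((-10*(-6)*(-78) + 16) - 19860)/(J(60, 212) + 12438) = ((-10*(-6)*(-78) + 16) - 19860)/(25/3 + 12438) = ((60*(-78) + 16) - 19860)/(37339/3) = ((-4680 + 16) - 19860)*(3/37339) = (-4664 - 19860)*(3/37339) = -24524*3/37339 = -73572/37339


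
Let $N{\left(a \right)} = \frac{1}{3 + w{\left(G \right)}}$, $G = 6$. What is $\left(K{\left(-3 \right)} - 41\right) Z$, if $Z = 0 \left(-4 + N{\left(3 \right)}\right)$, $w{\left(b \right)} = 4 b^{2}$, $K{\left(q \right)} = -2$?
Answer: $0$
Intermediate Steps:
$N{\left(a \right)} = \frac{1}{147}$ ($N{\left(a \right)} = \frac{1}{3 + 4 \cdot 6^{2}} = \frac{1}{3 + 4 \cdot 36} = \frac{1}{3 + 144} = \frac{1}{147}$)
$Z = 0$ ($Z = 0 \left(-4 + \frac{1}{147}\right) = 0 \left(- \frac{587}{147}\right) = 0$)
$\left(K{\left(-3 \right)} - 41\right) Z = \left(-2 - 41\right) 0 = \left(-43\right) 0 = 0$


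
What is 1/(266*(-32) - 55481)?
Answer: -1/63993 ≈ -1.5627e-5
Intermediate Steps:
1/(266*(-32) - 55481) = 1/(-8512 - 55481) = 1/(-63993) = -1/63993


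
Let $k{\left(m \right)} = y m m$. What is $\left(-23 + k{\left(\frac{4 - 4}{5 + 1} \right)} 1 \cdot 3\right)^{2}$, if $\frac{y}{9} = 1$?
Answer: $529$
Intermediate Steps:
$y = 9$ ($y = 9 \cdot 1 = 9$)
$k{\left(m \right)} = 9 m^{2}$ ($k{\left(m \right)} = 9 m m = 9 m^{2}$)
$\left(-23 + k{\left(\frac{4 - 4}{5 + 1} \right)} 1 \cdot 3\right)^{2} = \left(-23 + 9 \left(\frac{4 - 4}{5 + 1}\right)^{2} \cdot 1 \cdot 3\right)^{2} = \left(-23 + 9 \left(\frac{0}{6}\right)^{2} \cdot 1 \cdot 3\right)^{2} = \left(-23 + 9 \left(0 \cdot \frac{1}{6}\right)^{2} \cdot 1 \cdot 3\right)^{2} = \left(-23 + 9 \cdot 0^{2} \cdot 1 \cdot 3\right)^{2} = \left(-23 + 9 \cdot 0 \cdot 1 \cdot 3\right)^{2} = \left(-23 + 0 \cdot 1 \cdot 3\right)^{2} = \left(-23 + 0 \cdot 3\right)^{2} = \left(-23 + 0\right)^{2} = \left(-23\right)^{2} = 529$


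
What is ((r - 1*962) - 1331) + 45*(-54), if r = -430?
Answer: -5153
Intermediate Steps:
((r - 1*962) - 1331) + 45*(-54) = ((-430 - 1*962) - 1331) + 45*(-54) = ((-430 - 962) - 1331) - 2430 = (-1392 - 1331) - 2430 = -2723 - 2430 = -5153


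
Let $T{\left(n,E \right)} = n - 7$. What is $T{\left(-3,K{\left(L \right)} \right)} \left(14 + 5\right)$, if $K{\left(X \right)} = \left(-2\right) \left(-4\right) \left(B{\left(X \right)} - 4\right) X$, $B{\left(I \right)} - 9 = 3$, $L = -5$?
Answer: $-190$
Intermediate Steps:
$B{\left(I \right)} = 12$ ($B{\left(I \right)} = 9 + 3 = 12$)
$K{\left(X \right)} = 64 X$ ($K{\left(X \right)} = \left(-2\right) \left(-4\right) \left(12 - 4\right) X = 8 \cdot 8 X = 64 X$)
$T{\left(n,E \right)} = -7 + n$ ($T{\left(n,E \right)} = n - 7 = -7 + n$)
$T{\left(-3,K{\left(L \right)} \right)} \left(14 + 5\right) = \left(-7 - 3\right) \left(14 + 5\right) = \left(-10\right) 19 = -190$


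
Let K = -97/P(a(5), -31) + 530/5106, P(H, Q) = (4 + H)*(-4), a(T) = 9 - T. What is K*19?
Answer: 4866299/81696 ≈ 59.566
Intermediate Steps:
P(H, Q) = -16 - 4*H
K = 256121/81696 (K = -97/(-16 - 4*(9 - 1*5)) + 530/5106 = -97/(-16 - 4*(9 - 5)) + 530*(1/5106) = -97/(-16 - 4*4) + 265/2553 = -97/(-16 - 16) + 265/2553 = -97/(-32) + 265/2553 = -97*(-1/32) + 265/2553 = 97/32 + 265/2553 = 256121/81696 ≈ 3.1350)
K*19 = (256121/81696)*19 = 4866299/81696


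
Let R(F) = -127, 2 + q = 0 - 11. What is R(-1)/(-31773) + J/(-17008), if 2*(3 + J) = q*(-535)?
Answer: -216470545/1080790368 ≈ -0.20029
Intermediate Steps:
q = -13 (q = -2 + (0 - 11) = -2 - 11 = -13)
J = 6949/2 (J = -3 + (-13*(-535))/2 = -3 + (1/2)*6955 = -3 + 6955/2 = 6949/2 ≈ 3474.5)
R(-1)/(-31773) + J/(-17008) = -127/(-31773) + (6949/2)/(-17008) = -127*(-1/31773) + (6949/2)*(-1/17008) = 127/31773 - 6949/34016 = -216470545/1080790368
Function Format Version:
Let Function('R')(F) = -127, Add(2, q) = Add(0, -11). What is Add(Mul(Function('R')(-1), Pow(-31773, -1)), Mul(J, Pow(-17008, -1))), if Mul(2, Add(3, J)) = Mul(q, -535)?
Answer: Rational(-216470545, 1080790368) ≈ -0.20029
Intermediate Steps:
q = -13 (q = Add(-2, Add(0, -11)) = Add(-2, -11) = -13)
J = Rational(6949, 2) (J = Add(-3, Mul(Rational(1, 2), Mul(-13, -535))) = Add(-3, Mul(Rational(1, 2), 6955)) = Add(-3, Rational(6955, 2)) = Rational(6949, 2) ≈ 3474.5)
Add(Mul(Function('R')(-1), Pow(-31773, -1)), Mul(J, Pow(-17008, -1))) = Add(Mul(-127, Pow(-31773, -1)), Mul(Rational(6949, 2), Pow(-17008, -1))) = Add(Mul(-127, Rational(-1, 31773)), Mul(Rational(6949, 2), Rational(-1, 17008))) = Add(Rational(127, 31773), Rational(-6949, 34016)) = Rational(-216470545, 1080790368)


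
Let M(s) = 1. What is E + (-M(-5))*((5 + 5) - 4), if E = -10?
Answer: -16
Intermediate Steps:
E + (-M(-5))*((5 + 5) - 4) = -10 + (-1*1)*((5 + 5) - 4) = -10 - (10 - 4) = -10 - 1*6 = -10 - 6 = -16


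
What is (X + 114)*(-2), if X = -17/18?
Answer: -2035/9 ≈ -226.11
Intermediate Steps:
X = -17/18 (X = -17*1/18 = -17/18 ≈ -0.94444)
(X + 114)*(-2) = (-17/18 + 114)*(-2) = (2035/18)*(-2) = -2035/9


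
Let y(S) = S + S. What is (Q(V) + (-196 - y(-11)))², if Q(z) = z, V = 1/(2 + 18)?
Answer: 12103441/400 ≈ 30259.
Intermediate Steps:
y(S) = 2*S
V = 1/20 ≈ 0.050000
(Q(V) + (-196 - y(-11)))² = (1/20 + (-196 - 2*(-11)))² = (1/20 + (-196 - 1*(-22)))² = (1/20 + (-196 + 22))² = (1/20 - 174)² = (-3479/20)² = 12103441/400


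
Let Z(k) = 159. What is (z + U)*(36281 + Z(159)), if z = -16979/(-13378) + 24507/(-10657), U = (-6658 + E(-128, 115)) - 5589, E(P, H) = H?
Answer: -31516923479395300/71284673 ≈ -4.4213e+8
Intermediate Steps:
U = -12132 (U = (-6658 + 115) - 5589 = -6543 - 5589 = -12132)
z = -146909443/142569346 (z = -16979*(-1/13378) + 24507*(-1/10657) = 16979/13378 - 24507/10657 = -146909443/142569346 ≈ -1.0304)
(z + U)*(36281 + Z(159)) = (-146909443/142569346 - 12132)*(36281 + 159) = -1729798215115/142569346*36440 = -31516923479395300/71284673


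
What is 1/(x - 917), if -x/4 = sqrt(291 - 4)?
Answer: -131/119471 + 4*sqrt(287)/836297 ≈ -0.0010155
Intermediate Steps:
x = -4*sqrt(287) (x = -4*sqrt(291 - 4) = -4*sqrt(287) ≈ -67.764)
1/(x - 917) = 1/(-4*sqrt(287) - 917) = 1/(-917 - 4*sqrt(287))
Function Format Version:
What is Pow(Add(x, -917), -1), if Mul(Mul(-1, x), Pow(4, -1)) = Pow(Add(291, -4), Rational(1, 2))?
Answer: Add(Rational(-131, 119471), Mul(Rational(4, 836297), Pow(287, Rational(1, 2)))) ≈ -0.0010155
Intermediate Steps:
x = Mul(-4, Pow(287, Rational(1, 2))) (x = Mul(-4, Pow(Add(291, -4), Rational(1, 2))) = Mul(-4, Pow(287, Rational(1, 2))) ≈ -67.764)
Pow(Add(x, -917), -1) = Pow(Add(Mul(-4, Pow(287, Rational(1, 2))), -917), -1) = Pow(Add(-917, Mul(-4, Pow(287, Rational(1, 2)))), -1)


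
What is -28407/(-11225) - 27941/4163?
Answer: -195379384/46729675 ≈ -4.1811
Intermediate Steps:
-28407/(-11225) - 27941/4163 = -28407*(-1/11225) - 27941*1/4163 = 28407/11225 - 27941/4163 = -195379384/46729675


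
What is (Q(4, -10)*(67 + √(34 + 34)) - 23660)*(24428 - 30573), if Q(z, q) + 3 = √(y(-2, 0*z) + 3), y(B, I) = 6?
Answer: 145390700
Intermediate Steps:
Q(z, q) = 0 (Q(z, q) = -3 + √(6 + 3) = -3 + √9 = -3 + 3 = 0)
(Q(4, -10)*(67 + √(34 + 34)) - 23660)*(24428 - 30573) = (0*(67 + √(34 + 34)) - 23660)*(24428 - 30573) = (0*(67 + √68) - 23660)*(-6145) = (0*(67 + 2*√17) - 23660)*(-6145) = (0 - 23660)*(-6145) = -23660*(-6145) = 145390700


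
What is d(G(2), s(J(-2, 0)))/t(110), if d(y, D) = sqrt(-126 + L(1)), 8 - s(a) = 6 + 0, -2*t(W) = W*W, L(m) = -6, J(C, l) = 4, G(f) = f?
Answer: -I*sqrt(33)/3025 ≈ -0.001899*I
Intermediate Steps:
t(W) = -W**2/2 (t(W) = -W*W/2 = -W**2/2)
s(a) = 2 (s(a) = 8 - (6 + 0) = 8 - 1*6 = 8 - 6 = 2)
d(y, D) = 2*I*sqrt(33) (d(y, D) = sqrt(-126 - 6) = sqrt(-132) = 2*I*sqrt(33))
d(G(2), s(J(-2, 0)))/t(110) = (2*I*sqrt(33))/((-1/2*110**2)) = (2*I*sqrt(33))/((-1/2*12100)) = (2*I*sqrt(33))/(-6050) = (2*I*sqrt(33))*(-1/6050) = -I*sqrt(33)/3025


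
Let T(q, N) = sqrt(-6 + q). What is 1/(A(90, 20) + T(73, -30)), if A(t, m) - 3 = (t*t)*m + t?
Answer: 162093/26274140582 - sqrt(67)/26274140582 ≈ 6.1690e-6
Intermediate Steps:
A(t, m) = 3 + t + m*t**2 (A(t, m) = 3 + ((t*t)*m + t) = 3 + (t**2*m + t) = 3 + (m*t**2 + t) = 3 + (t + m*t**2) = 3 + t + m*t**2)
1/(A(90, 20) + T(73, -30)) = 1/((3 + 90 + 20*90**2) + sqrt(-6 + 73)) = 1/((3 + 90 + 20*8100) + sqrt(67)) = 1/((3 + 90 + 162000) + sqrt(67)) = 1/(162093 + sqrt(67))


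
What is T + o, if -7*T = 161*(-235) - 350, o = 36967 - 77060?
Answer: -34638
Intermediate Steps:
o = -40093
T = 5455 (T = -(161*(-235) - 350)/7 = -(-37835 - 350)/7 = -⅐*(-38185) = 5455)
T + o = 5455 - 40093 = -34638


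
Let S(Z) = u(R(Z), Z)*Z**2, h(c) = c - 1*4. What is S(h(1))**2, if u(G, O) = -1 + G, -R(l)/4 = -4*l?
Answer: 194481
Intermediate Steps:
R(l) = 16*l (R(l) = -(-16)*l = 16*l)
h(c) = -4 + c (h(c) = c - 4 = -4 + c)
S(Z) = Z**2*(-1 + 16*Z) (S(Z) = (-1 + 16*Z)*Z**2 = Z**2*(-1 + 16*Z))
S(h(1))**2 = ((-4 + 1)**2*(-1 + 16*(-4 + 1)))**2 = ((-3)**2*(-1 + 16*(-3)))**2 = (9*(-1 - 48))**2 = (9*(-49))**2 = (-441)**2 = 194481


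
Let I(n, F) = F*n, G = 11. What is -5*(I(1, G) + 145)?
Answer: -780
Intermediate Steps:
-5*(I(1, G) + 145) = -5*(11*1 + 145) = -5*(11 + 145) = -5*156 = -780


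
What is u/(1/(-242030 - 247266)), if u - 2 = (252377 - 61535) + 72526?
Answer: -128865887520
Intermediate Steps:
u = 263370 (u = 2 + ((252377 - 61535) + 72526) = 2 + (190842 + 72526) = 2 + 263368 = 263370)
u/(1/(-242030 - 247266)) = 263370/(1/(-242030 - 247266)) = 263370/(1/(-489296)) = 263370/(-1/489296) = 263370*(-489296) = -128865887520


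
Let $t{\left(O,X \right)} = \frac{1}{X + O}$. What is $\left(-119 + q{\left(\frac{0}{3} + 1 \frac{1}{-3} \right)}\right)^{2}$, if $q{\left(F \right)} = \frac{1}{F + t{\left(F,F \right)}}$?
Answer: $\frac{1729225}{121} \approx 14291.0$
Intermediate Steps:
$t{\left(O,X \right)} = \frac{1}{O + X}$
$q{\left(F \right)} = \frac{1}{F + \frac{1}{2 F}}$ ($q{\left(F \right)} = \frac{1}{F + \frac{1}{F + F}} = \frac{1}{F + \frac{1}{2 F}}$)
$\left(-119 + q{\left(\frac{0}{3} + 1 \frac{1}{-3} \right)}\right)^{2} = \left(-119 + \frac{2 \left(\frac{0}{3} + 1 \frac{1}{-3}\right)}{1 + 2 \left(\frac{0}{3} + 1 \frac{1}{-3}\right)^{2}}\right)^{2} = \left(-119 + \frac{2 \left(0 \cdot \frac{1}{3} + 1 \left(- \frac{1}{3}\right)\right)}{1 + 2 \left(0 \cdot \frac{1}{3} + 1 \left(- \frac{1}{3}\right)\right)^{2}}\right)^{2} = \left(-119 + \frac{2 \left(0 - \frac{1}{3}\right)}{1 + 2 \left(0 - \frac{1}{3}\right)^{2}}\right)^{2} = \left(-119 + 2 \left(- \frac{1}{3}\right) \frac{1}{1 + 2 \left(- \frac{1}{3}\right)^{2}}\right)^{2} = \left(-119 + 2 \left(- \frac{1}{3}\right) \frac{1}{1 + 2 \cdot \frac{1}{9}}\right)^{2} = \left(-119 + 2 \left(- \frac{1}{3}\right) \frac{1}{1 + \frac{2}{9}}\right)^{2} = \left(-119 + 2 \left(- \frac{1}{3}\right) \frac{1}{\frac{11}{9}}\right)^{2} = \left(-119 + 2 \left(- \frac{1}{3}\right) \frac{9}{11}\right)^{2} = \left(-119 - \frac{6}{11}\right)^{2} = \left(- \frac{1315}{11}\right)^{2} = \frac{1729225}{121}$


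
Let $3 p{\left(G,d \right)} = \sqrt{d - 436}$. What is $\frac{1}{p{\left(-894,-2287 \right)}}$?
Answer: $- \frac{3 i \sqrt{2723}}{2723} \approx - 0.057491 i$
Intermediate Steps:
$p{\left(G,d \right)} = \frac{\sqrt{-436 + d}}{3}$ ($p{\left(G,d \right)} = \frac{\sqrt{d - 436}}{3} = \frac{\sqrt{-436 + d}}{3}$)
$\frac{1}{p{\left(-894,-2287 \right)}} = \frac{1}{\frac{1}{3} \sqrt{-436 - 2287}} = \frac{1}{\frac{1}{3} \sqrt{-2723}} = \frac{1}{\frac{1}{3} i \sqrt{2723}} = - \frac{3 i \sqrt{2723}}{2723}$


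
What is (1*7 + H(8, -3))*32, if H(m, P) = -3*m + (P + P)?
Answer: -736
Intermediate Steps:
H(m, P) = -3*m + 2*P
(1*7 + H(8, -3))*32 = (1*7 + (-3*8 + 2*(-3)))*32 = (7 + (-24 - 6))*32 = (7 - 30)*32 = -23*32 = -736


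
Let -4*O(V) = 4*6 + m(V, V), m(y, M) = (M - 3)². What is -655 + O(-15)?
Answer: -742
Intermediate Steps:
m(y, M) = (-3 + M)²
O(V) = -6 - (-3 + V)²/4 (O(V) = -(4*6 + (-3 + V)²)/4 = -(24 + (-3 + V)²)/4 = -6 - (-3 + V)²/4)
-655 + O(-15) = -655 + (-6 - (-3 - 15)²/4) = -655 + (-6 - ¼*(-18)²) = -655 + (-6 - ¼*324) = -655 + (-6 - 81) = -655 - 87 = -742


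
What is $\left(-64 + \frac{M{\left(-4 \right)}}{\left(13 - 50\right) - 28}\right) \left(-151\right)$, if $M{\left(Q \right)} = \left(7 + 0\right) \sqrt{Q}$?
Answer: $9664 + \frac{2114 i}{65} \approx 9664.0 + 32.523 i$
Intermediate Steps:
$M{\left(Q \right)} = 7 \sqrt{Q}$
$\left(-64 + \frac{M{\left(-4 \right)}}{\left(13 - 50\right) - 28}\right) \left(-151\right) = \left(-64 + \frac{7 \sqrt{-4}}{\left(13 - 50\right) - 28}\right) \left(-151\right) = \left(-64 + \frac{7 \cdot 2 i}{-37 - 28}\right) \left(-151\right) = \left(-64 + \frac{14 i}{-65}\right) \left(-151\right) = \left(-64 + 14 i \left(- \frac{1}{65}\right)\right) \left(-151\right) = \left(-64 - \frac{14 i}{65}\right) \left(-151\right) = 9664 + \frac{2114 i}{65}$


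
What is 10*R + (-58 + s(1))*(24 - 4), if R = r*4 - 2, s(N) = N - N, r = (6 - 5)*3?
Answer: -1060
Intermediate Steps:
r = 3 (r = 1*3 = 3)
s(N) = 0
R = 10 (R = 3*4 - 2 = 12 - 2 = 10)
10*R + (-58 + s(1))*(24 - 4) = 10*10 + (-58 + 0)*(24 - 4) = 100 - 58*20 = 100 - 1160 = -1060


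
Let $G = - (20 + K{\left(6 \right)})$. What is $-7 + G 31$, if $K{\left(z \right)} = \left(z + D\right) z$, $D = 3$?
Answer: $-2301$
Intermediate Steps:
$K{\left(z \right)} = z \left(3 + z\right)$ ($K{\left(z \right)} = \left(z + 3\right) z = \left(3 + z\right) z = z \left(3 + z\right)$)
$G = -74$ ($G = - (20 + 6 \left(3 + 6\right)) = - (20 + 6 \cdot 9) = - (20 + 54) = \left(-1\right) 74 = -74$)
$-7 + G 31 = -7 - 2294 = -2301$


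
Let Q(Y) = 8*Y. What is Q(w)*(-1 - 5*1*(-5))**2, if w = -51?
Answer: -235008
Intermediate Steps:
Q(w)*(-1 - 5*1*(-5))**2 = (8*(-51))*(-1 - 5*1*(-5))**2 = -408*(-1 - 5*(-5))**2 = -408*(-1 + 25)**2 = -408*24**2 = -408*576 = -235008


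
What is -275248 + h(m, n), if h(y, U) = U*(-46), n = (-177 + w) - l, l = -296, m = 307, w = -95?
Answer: -276352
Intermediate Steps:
n = 24 (n = (-177 - 95) - 1*(-296) = -272 + 296 = 24)
h(y, U) = -46*U
-275248 + h(m, n) = -275248 - 46*24 = -275248 - 1104 = -276352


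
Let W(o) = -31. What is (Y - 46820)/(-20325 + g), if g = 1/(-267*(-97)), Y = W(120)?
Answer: 1213394049/526397174 ≈ 2.3051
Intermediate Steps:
Y = -31
g = 1/25899 ≈ 3.8612e-5
(Y - 46820)/(-20325 + g) = (-31 - 46820)/(-20325 + 1/25899) = -46851/(-526397174/25899) = -46851*(-25899/526397174) = 1213394049/526397174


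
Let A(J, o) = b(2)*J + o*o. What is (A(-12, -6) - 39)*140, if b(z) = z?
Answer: -3780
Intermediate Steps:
A(J, o) = o² + 2*J (A(J, o) = 2*J + o*o = 2*J + o² = o² + 2*J)
(A(-12, -6) - 39)*140 = (((-6)² + 2*(-12)) - 39)*140 = ((36 - 24) - 39)*140 = (12 - 39)*140 = -27*140 = -3780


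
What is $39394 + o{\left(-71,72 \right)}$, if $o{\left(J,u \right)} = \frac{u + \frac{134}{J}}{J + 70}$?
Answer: $\frac{2791996}{71} \approx 39324.0$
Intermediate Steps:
$o{\left(J,u \right)} = \frac{u + \frac{134}{J}}{70 + J}$
$39394 + o{\left(-71,72 \right)} = 39394 + \frac{134 - 5112}{\left(-71\right) \left(70 - 71\right)} = 39394 - \frac{134 - 5112}{71 \left(-1\right)} = 39394 - \left(- \frac{1}{71}\right) \left(-4978\right) = 39394 - \frac{4978}{71} = \frac{2791996}{71}$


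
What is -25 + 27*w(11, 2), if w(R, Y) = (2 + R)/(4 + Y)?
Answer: 67/2 ≈ 33.500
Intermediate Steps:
w(R, Y) = (2 + R)/(4 + Y)
-25 + 27*w(11, 2) = -25 + 27*((2 + 11)/(4 + 2)) = -25 + 27*(13/6) = -25 + 117/2 = 67/2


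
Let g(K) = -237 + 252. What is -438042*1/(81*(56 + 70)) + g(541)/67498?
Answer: -4927800971/114814098 ≈ -42.920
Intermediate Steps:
g(K) = 15
-438042*1/(81*(56 + 70)) + g(541)/67498 = -438042*1/(81*(56 + 70)) + 15/67498 = -438042/(126*81) + 15*(1/67498) = -438042/10206 + 15/67498 = -438042*1/10206 + 15/67498 = -73007/1701 + 15/67498 = -4927800971/114814098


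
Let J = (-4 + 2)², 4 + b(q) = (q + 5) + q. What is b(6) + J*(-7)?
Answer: -15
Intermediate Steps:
b(q) = 1 + 2*q (b(q) = -4 + ((q + 5) + q) = -4 + ((5 + q) + q) = -4 + (5 + 2*q) = 1 + 2*q)
J = 4 (J = (-2)² = 4)
b(6) + J*(-7) = (1 + 2*6) + 4*(-7) = (1 + 12) - 28 = 13 - 28 = -15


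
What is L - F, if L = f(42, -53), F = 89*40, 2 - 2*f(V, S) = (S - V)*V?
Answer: -1564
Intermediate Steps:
f(V, S) = 1 - V*(S - V)/2 (f(V, S) = 1 - (S - V)*V/2 = 1 - V*(S - V)/2)
F = 3560
L = 1996 (L = 1 + (½)*42² - ½*(-53)*42 = 1 + (½)*1764 + 1113 = 1 + 882 + 1113 = 1996)
L - F = 1996 - 1*3560 = 1996 - 3560 = -1564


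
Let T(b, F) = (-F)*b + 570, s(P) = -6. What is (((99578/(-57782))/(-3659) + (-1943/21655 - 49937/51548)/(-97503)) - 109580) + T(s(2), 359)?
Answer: -409817619546082005140517723/3835232662593201687860 ≈ -1.0686e+5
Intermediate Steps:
T(b, F) = 570 - F*b (T(b, F) = -F*b + 570 = 570 - F*b)
(((99578/(-57782))/(-3659) + (-1943/21655 - 49937/51548)/(-97503)) - 109580) + T(s(2), 359) = (((99578/(-57782))/(-3659) + (-1943/21655 - 49937/51548)/(-97503)) - 109580) + (570 - 1*359*(-6)) = (((99578*(-1/57782))*(-1/3659) + (-1943*1/21655 - 49937*1/51548)*(-1/97503)) - 109580) + (570 + 2154) = ((-49789/28891*(-1/3659) + (-1943/21655 - 49937/51548)*(-1/97503)) - 109580) + 2724 = ((49789/105712169 - 1181543499/1116271940*(-1/97503)) - 109580) + 2724 = ((49789/105712169 + 393847833/36279954321940) - 109580) + 2724 = (1847977154417450437/3835232662593201687860 - 109580) + 2724 = -420264793318985886538248363/3835232662593201687860 + 2724 = -409817619546082005140517723/3835232662593201687860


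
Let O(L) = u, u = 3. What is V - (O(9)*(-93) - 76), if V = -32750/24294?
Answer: 4295810/12147 ≈ 353.65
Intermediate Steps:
O(L) = 3
V = -16375/12147 (V = -32750*1/24294 = -16375/12147 ≈ -1.3481)
V - (O(9)*(-93) - 76) = -16375/12147 - (3*(-93) - 76) = -16375/12147 - (-279 - 76) = -16375/12147 - 1*(-355) = -16375/12147 + 355 = 4295810/12147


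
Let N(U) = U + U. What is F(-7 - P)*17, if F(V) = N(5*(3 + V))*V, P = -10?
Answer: 3060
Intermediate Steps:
N(U) = 2*U
F(V) = V*(30 + 10*V) (F(V) = (2*(5*(3 + V)))*V = (2*(15 + 5*V))*V = (30 + 10*V)*V = V*(30 + 10*V))
F(-7 - P)*17 = (10*(-7 - 1*(-10))*(3 + (-7 - 1*(-10))))*17 = (10*(-7 + 10)*(3 + (-7 + 10)))*17 = (10*3*(3 + 3))*17 = (10*3*6)*17 = 180*17 = 3060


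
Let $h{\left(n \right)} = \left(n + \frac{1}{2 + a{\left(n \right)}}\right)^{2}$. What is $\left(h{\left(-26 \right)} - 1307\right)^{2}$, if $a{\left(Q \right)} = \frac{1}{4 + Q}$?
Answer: $\frac{1477262792329}{3418801} \approx 4.321 \cdot 10^{5}$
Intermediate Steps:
$h{\left(n \right)} = \left(n + \frac{1}{2 + \frac{1}{4 + n}}\right)^{2}$
$\left(h{\left(-26 \right)} - 1307\right)^{2} = \left(\frac{\left(-26 + \left(1 + 2 \left(-26\right)\right) \left(4 - 26\right)\right)^{2}}{\left(9 + 2 \left(-26\right)\right)^{2}} - 1307\right)^{2} = \left(\frac{\left(-26 + \left(1 - 52\right) \left(-22\right)\right)^{2}}{\left(9 - 52\right)^{2}} - 1307\right)^{2} = \left(\frac{\left(-26 - -1122\right)^{2}}{1849} - 1307\right)^{2} = \left(\frac{\left(-26 + 1122\right)^{2}}{1849} - 1307\right)^{2} = \left(\frac{1096^{2}}{1849} - 1307\right)^{2} = \left(\frac{1}{1849} \cdot 1201216 - 1307\right)^{2} = \left(\frac{1201216}{1849} - 1307\right)^{2} = \left(- \frac{1215427}{1849}\right)^{2} = \frac{1477262792329}{3418801}$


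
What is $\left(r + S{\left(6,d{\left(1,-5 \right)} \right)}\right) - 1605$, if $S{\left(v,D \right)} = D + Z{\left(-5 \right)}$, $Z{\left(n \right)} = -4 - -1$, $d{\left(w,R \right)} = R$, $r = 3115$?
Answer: $1502$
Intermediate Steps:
$Z{\left(n \right)} = -3$ ($Z{\left(n \right)} = -4 + 1 = -3$)
$S{\left(v,D \right)} = -3 + D$ ($S{\left(v,D \right)} = D - 3 = -3 + D$)
$\left(r + S{\left(6,d{\left(1,-5 \right)} \right)}\right) - 1605 = \left(3115 - 8\right) - 1605 = 3107 - 1605 = 1502$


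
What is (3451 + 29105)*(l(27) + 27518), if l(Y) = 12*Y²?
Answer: 1180675896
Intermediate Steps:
(3451 + 29105)*(l(27) + 27518) = (3451 + 29105)*(12*27² + 27518) = 32556*(12*729 + 27518) = 32556*(8748 + 27518) = 32556*36266 = 1180675896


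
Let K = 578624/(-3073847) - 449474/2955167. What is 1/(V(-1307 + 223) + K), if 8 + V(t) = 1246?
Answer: 9083731217449/11242567702345176 ≈ 0.00080798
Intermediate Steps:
V(t) = 1238 (V(t) = -8 + 1246 = 1238)
K = -3091544856686/9083731217449 (K = 578624*(-1/3073847) - 449474*1/2955167 = -578624/3073847 - 449474/2955167 = -3091544856686/9083731217449 ≈ -0.34034)
1/(V(-1307 + 223) + K) = 1/(1238 - 3091544856686/9083731217449) = 1/(11242567702345176/9083731217449) = 9083731217449/11242567702345176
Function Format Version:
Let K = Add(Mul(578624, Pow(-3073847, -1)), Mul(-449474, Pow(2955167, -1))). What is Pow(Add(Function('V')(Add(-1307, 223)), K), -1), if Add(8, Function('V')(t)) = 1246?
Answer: Rational(9083731217449, 11242567702345176) ≈ 0.00080798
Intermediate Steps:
Function('V')(t) = 1238 (Function('V')(t) = Add(-8, 1246) = 1238)
K = Rational(-3091544856686, 9083731217449) (K = Add(Mul(578624, Rational(-1, 3073847)), Mul(-449474, Rational(1, 2955167))) = Add(Rational(-578624, 3073847), Rational(-449474, 2955167)) = Rational(-3091544856686, 9083731217449) ≈ -0.34034)
Pow(Add(Function('V')(Add(-1307, 223)), K), -1) = Pow(Add(1238, Rational(-3091544856686, 9083731217449)), -1) = Pow(Rational(11242567702345176, 9083731217449), -1) = Rational(9083731217449, 11242567702345176)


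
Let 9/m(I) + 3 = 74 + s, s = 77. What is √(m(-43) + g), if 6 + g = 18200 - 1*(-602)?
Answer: √102927229/74 ≈ 137.10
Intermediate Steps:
m(I) = 9/148 (m(I) = 9/(-3 + (74 + 77)) = 9/(-3 + 151) = 9/148)
g = 18796 (g = -6 + (18200 - 1*(-602)) = -6 + (18200 + 602) = -6 + 18802 = 18796)
√(m(-43) + g) = √(9/148 + 18796) = √(2781817/148) = √102927229/74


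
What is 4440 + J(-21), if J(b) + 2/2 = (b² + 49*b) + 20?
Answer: 3871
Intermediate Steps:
J(b) = 19 + b² + 49*b (J(b) = -1 + ((b² + 49*b) + 20) = -1 + (20 + b² + 49*b) = 19 + b² + 49*b)
4440 + J(-21) = 4440 + (19 + (-21)² + 49*(-21)) = 4440 + (19 + 441 - 1029) = 4440 - 569 = 3871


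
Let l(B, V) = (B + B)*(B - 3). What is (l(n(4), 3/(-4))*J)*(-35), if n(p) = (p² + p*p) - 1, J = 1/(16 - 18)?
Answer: 30380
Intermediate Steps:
J = -½ (J = 1/(-2) = -½ ≈ -0.50000)
n(p) = -1 + 2*p² (n(p) = (p² + p²) - 1 = 2*p² - 1 = -1 + 2*p²)
l(B, V) = 2*B*(-3 + B) (l(B, V) = (2*B)*(-3 + B) = 2*B*(-3 + B))
(l(n(4), 3/(-4))*J)*(-35) = ((2*(-1 + 2*4²)*(-3 + (-1 + 2*4²)))*(-½))*(-35) = ((2*(-1 + 2*16)*(-3 + (-1 + 2*16)))*(-½))*(-35) = ((2*(-1 + 32)*(-3 + (-1 + 32)))*(-½))*(-35) = ((2*31*(-3 + 31))*(-½))*(-35) = ((2*31*28)*(-½))*(-35) = (1736*(-½))*(-35) = -868*(-35) = 30380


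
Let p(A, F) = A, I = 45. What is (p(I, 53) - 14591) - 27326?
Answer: -41872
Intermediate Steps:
(p(I, 53) - 14591) - 27326 = (45 - 14591) - 27326 = -14546 - 27326 = -41872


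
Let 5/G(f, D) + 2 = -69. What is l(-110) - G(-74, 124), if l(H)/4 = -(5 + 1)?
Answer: -1699/71 ≈ -23.930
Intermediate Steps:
l(H) = -24 (l(H) = 4*(-(5 + 1)) = 4*(-1*6) = 4*(-6) = -24)
G(f, D) = -5/71 (G(f, D) = 5/(-2 - 69) = 5/(-71) = 5*(-1/71) = -5/71)
l(-110) - G(-74, 124) = -24 - 1*(-5/71) = -24 + 5/71 = -1699/71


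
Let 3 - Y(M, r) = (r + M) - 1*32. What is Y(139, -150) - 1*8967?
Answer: -8921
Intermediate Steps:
Y(M, r) = 35 - M - r (Y(M, r) = 3 - ((r + M) - 1*32) = 3 - ((M + r) - 32) = 3 - (-32 + M + r) = 3 + (32 - M - r) = 35 - M - r)
Y(139, -150) - 1*8967 = (35 - 1*139 - 1*(-150)) - 1*8967 = (35 - 139 + 150) - 8967 = 46 - 8967 = -8921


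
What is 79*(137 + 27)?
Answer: 12956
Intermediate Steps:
79*(137 + 27) = 79*164 = 12956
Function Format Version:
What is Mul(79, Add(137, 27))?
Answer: 12956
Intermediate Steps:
Mul(79, Add(137, 27)) = Mul(79, 164) = 12956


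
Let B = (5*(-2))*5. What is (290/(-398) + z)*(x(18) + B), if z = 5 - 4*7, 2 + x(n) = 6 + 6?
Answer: 188880/199 ≈ 949.15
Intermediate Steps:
x(n) = 10 (x(n) = -2 + (6 + 6) = -2 + 12 = 10)
z = -23 (z = 5 - 28 = -23)
B = -50 (B = -10*5 = -50)
(290/(-398) + z)*(x(18) + B) = (290/(-398) - 23)*(10 - 50) = (290*(-1/398) - 23)*(-40) = (-145/199 - 23)*(-40) = -4722/199*(-40) = 188880/199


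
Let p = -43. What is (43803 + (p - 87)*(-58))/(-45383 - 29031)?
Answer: -51343/74414 ≈ -0.68996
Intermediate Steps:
(43803 + (p - 87)*(-58))/(-45383 - 29031) = (43803 + (-43 - 87)*(-58))/(-45383 - 29031) = (43803 - 130*(-58))/(-74414) = (43803 + 7540)*(-1/74414) = 51343*(-1/74414) = -51343/74414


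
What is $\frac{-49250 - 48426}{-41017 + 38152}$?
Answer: $\frac{97676}{2865} \approx 34.093$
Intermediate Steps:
$\frac{-49250 - 48426}{-41017 + 38152} = - \frac{97676}{-2865} = \left(-97676\right) \left(- \frac{1}{2865}\right) = \frac{97676}{2865}$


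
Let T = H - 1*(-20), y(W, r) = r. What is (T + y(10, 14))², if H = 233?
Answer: 71289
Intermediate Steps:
T = 253 (T = 233 - 1*(-20) = 233 + 20 = 253)
(T + y(10, 14))² = (253 + 14)² = 267² = 71289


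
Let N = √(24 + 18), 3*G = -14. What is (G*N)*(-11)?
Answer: 154*√42/3 ≈ 332.68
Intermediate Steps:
G = -14/3 (G = (⅓)*(-14) = -14/3 ≈ -4.6667)
N = √42 ≈ 6.4807
(G*N)*(-11) = -14*√42/3*(-11) = 154*√42/3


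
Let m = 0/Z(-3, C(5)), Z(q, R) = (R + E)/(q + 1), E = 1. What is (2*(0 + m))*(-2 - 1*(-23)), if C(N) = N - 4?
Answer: 0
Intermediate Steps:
C(N) = -4 + N
Z(q, R) = (1 + R)/(1 + q) (Z(q, R) = (R + 1)/(q + 1) = (1 + R)/(1 + q))
m = 0 (m = 0/(((1 + (-4 + 5))/(1 - 3))) = 0/(((1 + 1)/(-2))) = 0/((-1/2*2)) = 0/(-1) = 0*(-1) = 0)
(2*(0 + m))*(-2 - 1*(-23)) = (2*(0 + 0))*(-2 - 1*(-23)) = (2*0)*(-2 + 23) = 0*21 = 0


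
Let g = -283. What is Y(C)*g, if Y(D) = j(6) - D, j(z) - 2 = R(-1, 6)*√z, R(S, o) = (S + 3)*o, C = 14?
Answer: 3396 - 3396*√6 ≈ -4922.5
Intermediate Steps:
R(S, o) = o*(3 + S) (R(S, o) = (3 + S)*o = o*(3 + S))
j(z) = 2 + 12*√z (j(z) = 2 + (6*(3 - 1))*√z = 2 + (6*2)*√z = 2 + 12*√z)
Y(D) = 2 - D + 12*√6 (Y(D) = (2 + 12*√6) - D = 2 - D + 12*√6)
Y(C)*g = (2 - 1*14 + 12*√6)*(-283) = (2 - 14 + 12*√6)*(-283) = (-12 + 12*√6)*(-283) = 3396 - 3396*√6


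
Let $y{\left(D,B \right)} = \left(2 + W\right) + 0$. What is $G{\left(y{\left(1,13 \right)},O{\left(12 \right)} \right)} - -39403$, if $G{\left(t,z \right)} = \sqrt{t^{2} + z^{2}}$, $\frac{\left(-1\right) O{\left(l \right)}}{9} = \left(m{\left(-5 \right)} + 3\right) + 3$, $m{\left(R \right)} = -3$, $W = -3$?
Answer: $39403 + \sqrt{730} \approx 39430.0$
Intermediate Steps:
$y{\left(D,B \right)} = -1$ ($y{\left(D,B \right)} = \left(2 - 3\right) + 0 = -1 + 0 = -1$)
$O{\left(l \right)} = -27$ ($O{\left(l \right)} = - 9 \left(\left(-3 + 3\right) + 3\right) = - 9 \left(0 + 3\right) = \left(-9\right) 3 = -27$)
$G{\left(y{\left(1,13 \right)},O{\left(12 \right)} \right)} - -39403 = \sqrt{\left(-1\right)^{2} + \left(-27\right)^{2}} - -39403 = \sqrt{1 + 729} + 39403 = \sqrt{730} + 39403 = 39403 + \sqrt{730}$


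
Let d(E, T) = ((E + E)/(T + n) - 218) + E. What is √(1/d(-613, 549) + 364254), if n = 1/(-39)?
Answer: √28980832797403071366/8919762 ≈ 603.53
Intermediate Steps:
n = -1/39 ≈ -0.025641
d(E, T) = -218 + E + 2*E/(-1/39 + T) (d(E, T) = ((E + E)/(T - 1/39) - 218) + E = ((2*E)/(-1/39 + T) - 218) + E = (2*E/(-1/39 + T) - 218) + E = (-218 + 2*E/(-1/39 + T)) + E = -218 + E + 2*E/(-1/39 + T))
√(1/d(-613, 549) + 364254) = √(1/((218 - 8502*549 + 77*(-613) + 39*(-613)*549)/(-1 + 39*549)) + 364254) = √(1/((218 - 4667598 - 47201 - 13124943)/(-1 + 21411)) + 364254) = √(1/(-17839524/21410) + 364254) = √(1/((1/21410)*(-17839524)) + 364254) = √(1/(-8919762/10705) + 364254) = √(-10705/8919762 + 364254) = √(3249058976843/8919762) = √28980832797403071366/8919762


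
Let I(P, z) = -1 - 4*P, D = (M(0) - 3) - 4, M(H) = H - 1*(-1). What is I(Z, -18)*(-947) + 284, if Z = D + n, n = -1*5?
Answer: -40437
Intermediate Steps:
M(H) = 1 + H (M(H) = H + 1 = 1 + H)
n = -5
D = -6 (D = ((1 + 0) - 3) - 4 = (1 - 3) - 4 = -2 - 4 = -6)
Z = -11 (Z = -6 - 5 = -11)
I(Z, -18)*(-947) + 284 = (-1 - 4*(-11))*(-947) + 284 = (-1 + 44)*(-947) + 284 = 43*(-947) + 284 = -40721 + 284 = -40437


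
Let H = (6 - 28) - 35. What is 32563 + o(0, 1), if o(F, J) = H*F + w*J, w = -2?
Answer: 32561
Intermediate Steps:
H = -57 (H = -22 - 35 = -57)
o(F, J) = -57*F - 2*J
32563 + o(0, 1) = 32563 + (-57*0 - 2*1) = 32563 + (0 - 2) = 32563 - 2 = 32561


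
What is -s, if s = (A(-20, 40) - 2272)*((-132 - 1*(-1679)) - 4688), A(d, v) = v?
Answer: -7010712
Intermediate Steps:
s = 7010712 (s = (40 - 2272)*((-132 - 1*(-1679)) - 4688) = -2232*((-132 + 1679) - 4688) = -2232*(1547 - 4688) = -2232*(-3141) = 7010712)
-s = -1*7010712 = -7010712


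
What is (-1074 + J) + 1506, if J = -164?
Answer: 268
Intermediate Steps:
(-1074 + J) + 1506 = (-1074 - 164) + 1506 = -1238 + 1506 = 268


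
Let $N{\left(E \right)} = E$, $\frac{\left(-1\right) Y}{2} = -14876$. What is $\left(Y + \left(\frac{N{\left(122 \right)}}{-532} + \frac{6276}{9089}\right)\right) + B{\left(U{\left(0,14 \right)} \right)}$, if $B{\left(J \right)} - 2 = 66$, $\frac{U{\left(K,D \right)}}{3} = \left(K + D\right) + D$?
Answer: $\frac{72096153667}{2417674} \approx 29820.0$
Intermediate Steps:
$Y = 29752$ ($Y = \left(-2\right) \left(-14876\right) = 29752$)
$U{\left(K,D \right)} = 3 K + 6 D$ ($U{\left(K,D \right)} = 3 \left(\left(K + D\right) + D\right) = 3 \left(\left(D + K\right) + D\right) = 3 \left(K + 2 D\right) = 3 K + 6 D$)
$B{\left(J \right)} = 68$ ($B{\left(J \right)} = 2 + 66 = 68$)
$\left(Y + \left(\frac{N{\left(122 \right)}}{-532} + \frac{6276}{9089}\right)\right) + B{\left(U{\left(0,14 \right)} \right)} = \left(29752 + \left(\frac{122}{-532} + \frac{6276}{9089}\right)\right) + 68 = \left(29752 + \left(122 \left(- \frac{1}{532}\right) + 6276 \cdot \frac{1}{9089}\right)\right) + 68 = \left(29752 + \left(- \frac{61}{266} + \frac{6276}{9089}\right)\right) + 68 = \left(29752 + \frac{1114987}{2417674}\right) + 68 = \frac{71931751835}{2417674} + 68 = \frac{72096153667}{2417674}$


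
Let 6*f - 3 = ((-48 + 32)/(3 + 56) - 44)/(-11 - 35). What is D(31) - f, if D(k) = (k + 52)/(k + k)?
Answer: 85603/126201 ≈ 0.67831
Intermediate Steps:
f = 5377/8142 (f = ½ + (((-48 + 32)/(3 + 56) - 44)/(-11 - 35))/6 = ½ + ((-16/59 - 44)/(-46))/6 = ½ + ((-16*1/59 - 44)*(-1/46))/6 = ½ + ((-16/59 - 44)*(-1/46))/6 = ½ + (-2612/59*(-1/46))/6 = ½ + (⅙)*(1306/1357) = ½ + 653/4071 = 5377/8142 ≈ 0.66040)
D(k) = (52 + k)/(2*k) (D(k) = (52 + k)/((2*k)) = (52 + k)*(1/(2*k)) = (52 + k)/(2*k))
D(31) - f = (½)*(52 + 31)/31 - 1*5377/8142 = (½)*(1/31)*83 - 5377/8142 = 83/62 - 5377/8142 = 85603/126201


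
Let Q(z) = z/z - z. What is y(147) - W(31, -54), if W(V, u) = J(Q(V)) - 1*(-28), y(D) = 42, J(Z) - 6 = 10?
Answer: -2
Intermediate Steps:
Q(z) = 1 - z
J(Z) = 16 (J(Z) = 6 + 10 = 16)
W(V, u) = 44 (W(V, u) = 16 - 1*(-28) = 16 + 28 = 44)
y(147) - W(31, -54) = 42 - 1*44 = 42 - 44 = -2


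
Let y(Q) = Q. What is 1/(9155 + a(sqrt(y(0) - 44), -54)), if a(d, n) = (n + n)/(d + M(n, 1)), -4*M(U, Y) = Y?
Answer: (I + 8*sqrt(11))/(9587*I + 73240*sqrt(11)) ≈ 0.00010922 - 1.9396e-7*I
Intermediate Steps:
M(U, Y) = -Y/4
a(d, n) = 2*n/(-1/4 + d) (a(d, n) = (n + n)/(d - 1/4*1) = (2*n)/(d - 1/4) = (2*n)/(-1/4 + d) = 2*n/(-1/4 + d))
1/(9155 + a(sqrt(y(0) - 44), -54)) = 1/(9155 + 8*(-54)/(-1 + 4*sqrt(0 - 44))) = 1/(9155 + 8*(-54)/(-1 + 4*sqrt(-44))) = 1/(9155 + 8*(-54)/(-1 + 4*(2*I*sqrt(11)))) = 1/(9155 + 8*(-54)/(-1 + 8*I*sqrt(11))) = 1/(9155 - 432/(-1 + 8*I*sqrt(11)))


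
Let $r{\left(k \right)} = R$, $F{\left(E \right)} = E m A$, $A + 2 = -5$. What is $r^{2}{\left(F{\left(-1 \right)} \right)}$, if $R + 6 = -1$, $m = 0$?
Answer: $49$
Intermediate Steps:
$A = -7$ ($A = -2 - 5 = -7$)
$R = -7$ ($R = -6 - 1 = -7$)
$F{\left(E \right)} = 0$ ($F{\left(E \right)} = E 0 \left(-7\right) = 0 \left(-7\right) = 0$)
$r{\left(k \right)} = -7$
$r^{2}{\left(F{\left(-1 \right)} \right)} = \left(-7\right)^{2} = 49$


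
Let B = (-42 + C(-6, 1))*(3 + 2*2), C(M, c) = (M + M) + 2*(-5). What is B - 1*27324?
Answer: -27772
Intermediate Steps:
C(M, c) = -10 + 2*M (C(M, c) = 2*M - 10 = -10 + 2*M)
B = -448 (B = (-42 + (-10 + 2*(-6)))*(3 + 2*2) = (-42 + (-10 - 12))*(3 + 4) = (-42 - 22)*7 = -64*7 = -448)
B - 1*27324 = -448 - 1*27324 = -448 - 27324 = -27772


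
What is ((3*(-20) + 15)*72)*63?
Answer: -204120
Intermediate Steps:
((3*(-20) + 15)*72)*63 = ((-60 + 15)*72)*63 = -45*72*63 = -3240*63 = -204120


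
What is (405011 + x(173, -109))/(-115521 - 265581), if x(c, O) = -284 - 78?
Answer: -134883/127034 ≈ -1.0618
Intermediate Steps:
x(c, O) = -362
(405011 + x(173, -109))/(-115521 - 265581) = (405011 - 362)/(-115521 - 265581) = 404649/(-381102) = 404649*(-1/381102) = -134883/127034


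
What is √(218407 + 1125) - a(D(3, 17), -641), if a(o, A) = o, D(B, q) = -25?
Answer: 25 + 2*√54883 ≈ 493.54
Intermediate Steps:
√(218407 + 1125) - a(D(3, 17), -641) = √(218407 + 1125) - 1*(-25) = √219532 + 25 = 2*√54883 + 25 = 25 + 2*√54883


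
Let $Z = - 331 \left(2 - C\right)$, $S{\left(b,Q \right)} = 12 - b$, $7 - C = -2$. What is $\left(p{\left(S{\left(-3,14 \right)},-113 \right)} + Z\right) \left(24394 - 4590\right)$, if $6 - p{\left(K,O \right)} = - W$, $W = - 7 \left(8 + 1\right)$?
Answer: $44757040$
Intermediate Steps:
$C = 9$ ($C = 7 - -2 = 7 + 2 = 9$)
$W = -63$ ($W = \left(-7\right) 9 = -63$)
$p{\left(K,O \right)} = -57$ ($p{\left(K,O \right)} = 6 - \left(-1\right) \left(-63\right) = 6 - 63 = -57$)
$Z = 2317$ ($Z = - 331 \left(2 - 9\right) = \left(-331\right) \left(-7\right) = 2317$)
$\left(p{\left(S{\left(-3,14 \right)},-113 \right)} + Z\right) \left(24394 - 4590\right) = \left(-57 + 2317\right) \left(24394 - 4590\right) = 2260 \cdot 19804 = 44757040$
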